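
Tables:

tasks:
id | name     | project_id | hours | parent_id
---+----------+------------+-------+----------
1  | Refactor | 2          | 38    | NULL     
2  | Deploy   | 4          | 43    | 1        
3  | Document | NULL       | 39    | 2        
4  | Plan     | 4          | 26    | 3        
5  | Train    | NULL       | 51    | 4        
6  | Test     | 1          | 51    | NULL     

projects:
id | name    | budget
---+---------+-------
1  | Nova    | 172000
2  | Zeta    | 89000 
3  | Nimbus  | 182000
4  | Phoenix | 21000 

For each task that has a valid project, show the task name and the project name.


INNER JOIN keeps only tasks rows whose project_id matches an id in projects. Walk through each task:
  - task 1 (Refactor): project_id=2 -> matches Zeta
  - task 2 (Deploy): project_id=4 -> matches Phoenix
  - task 3 (Document): project_id=NULL, no match -> dropped
  - task 4 (Plan): project_id=4 -> matches Phoenix
  - task 5 (Train): project_id=NULL, no match -> dropped
  - task 6 (Test): project_id=1 -> matches Nova
So 2 of 6 rows are dropped.

SQL:
SELECT a.name, b.name AS project
FROM tasks a
INNER JOIN projects b ON a.project_id = b.id

Result:
name     | project
---------+--------
Refactor | Zeta   
Deploy   | Phoenix
Plan     | Phoenix
Test     | Nova   


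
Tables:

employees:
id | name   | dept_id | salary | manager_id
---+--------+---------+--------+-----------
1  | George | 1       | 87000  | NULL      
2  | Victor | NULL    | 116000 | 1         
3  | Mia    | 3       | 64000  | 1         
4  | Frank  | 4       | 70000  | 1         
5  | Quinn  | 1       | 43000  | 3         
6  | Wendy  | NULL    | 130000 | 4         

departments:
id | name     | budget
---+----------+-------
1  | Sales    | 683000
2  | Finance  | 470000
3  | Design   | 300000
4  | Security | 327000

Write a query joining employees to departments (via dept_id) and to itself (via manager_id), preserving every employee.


Two LEFT JOINs from the same base table employees: one to departments via dept_id, one to employees itself via manager_id. Both are LEFT so every employee is preserved.
Match against departments:
  - employee 1 (George): dept_id=1 -> matches Sales
  - employee 2 (Victor): dept_id=NULL, no match -> kept with NULL
  - employee 3 (Mia): dept_id=3 -> matches Design
  - employee 4 (Frank): dept_id=4 -> matches Security
  - employee 5 (Quinn): dept_id=1 -> matches Sales
  - employee 6 (Wendy): dept_id=NULL, no match -> kept with NULL
Match against employees (self):
  - employee 1 (George): manager_id=NULL -> NULL
  - employee 2 (Victor): manager_id=1 -> George
  - employee 3 (Mia): manager_id=1 -> George
  - employee 4 (Frank): manager_id=1 -> George
  - employee 5 (Quinn): manager_id=3 -> Mia
  - employee 6 (Wendy): manager_id=4 -> Frank

SQL:
SELECT a.name, b.name AS department, c.name AS manager
FROM employees a
LEFT JOIN departments b ON a.dept_id = b.id
LEFT JOIN employees c ON a.manager_id = c.id

Result:
name   | department | manager
-------+------------+--------
George | Sales      | NULL   
Victor | NULL       | George 
Mia    | Design     | George 
Frank  | Security   | George 
Quinn  | Sales      | Mia    
Wendy  | NULL       | Frank  


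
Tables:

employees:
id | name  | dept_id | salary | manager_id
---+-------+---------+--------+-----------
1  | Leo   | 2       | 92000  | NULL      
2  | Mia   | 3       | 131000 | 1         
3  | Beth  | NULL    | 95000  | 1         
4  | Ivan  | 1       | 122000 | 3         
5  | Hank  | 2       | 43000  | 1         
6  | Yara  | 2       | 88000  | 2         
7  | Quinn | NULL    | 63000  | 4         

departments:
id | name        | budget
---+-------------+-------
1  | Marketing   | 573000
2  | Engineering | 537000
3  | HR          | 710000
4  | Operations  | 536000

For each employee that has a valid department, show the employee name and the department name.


INNER JOIN keeps only employees rows whose dept_id matches an id in departments. Walk through each employee:
  - employee 1 (Leo): dept_id=2 -> matches Engineering
  - employee 2 (Mia): dept_id=3 -> matches HR
  - employee 3 (Beth): dept_id=NULL, no match -> dropped
  - employee 4 (Ivan): dept_id=1 -> matches Marketing
  - employee 5 (Hank): dept_id=2 -> matches Engineering
  - employee 6 (Yara): dept_id=2 -> matches Engineering
  - employee 7 (Quinn): dept_id=NULL, no match -> dropped
So 2 of 7 rows are dropped.

SQL:
SELECT a.name, b.name AS department
FROM employees a
INNER JOIN departments b ON a.dept_id = b.id

Result:
name | department 
-----+------------
Leo  | Engineering
Mia  | HR         
Ivan | Marketing  
Hank | Engineering
Yara | Engineering


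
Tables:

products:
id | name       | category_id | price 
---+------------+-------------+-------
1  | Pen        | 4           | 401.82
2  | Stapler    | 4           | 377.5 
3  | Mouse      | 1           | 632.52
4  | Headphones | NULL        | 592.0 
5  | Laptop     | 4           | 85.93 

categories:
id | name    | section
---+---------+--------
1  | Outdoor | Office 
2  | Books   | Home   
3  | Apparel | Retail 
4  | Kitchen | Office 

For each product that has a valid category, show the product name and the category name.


INNER JOIN keeps only products rows whose category_id matches an id in categories. Walk through each product:
  - product 1 (Pen): category_id=4 -> matches Kitchen
  - product 2 (Stapler): category_id=4 -> matches Kitchen
  - product 3 (Mouse): category_id=1 -> matches Outdoor
  - product 4 (Headphones): category_id=NULL, no match -> dropped
  - product 5 (Laptop): category_id=4 -> matches Kitchen
So 1 of 5 rows is dropped.

SQL:
SELECT a.name, b.name AS category
FROM products a
INNER JOIN categories b ON a.category_id = b.id

Result:
name    | category
--------+---------
Pen     | Kitchen 
Stapler | Kitchen 
Mouse   | Outdoor 
Laptop  | Kitchen 


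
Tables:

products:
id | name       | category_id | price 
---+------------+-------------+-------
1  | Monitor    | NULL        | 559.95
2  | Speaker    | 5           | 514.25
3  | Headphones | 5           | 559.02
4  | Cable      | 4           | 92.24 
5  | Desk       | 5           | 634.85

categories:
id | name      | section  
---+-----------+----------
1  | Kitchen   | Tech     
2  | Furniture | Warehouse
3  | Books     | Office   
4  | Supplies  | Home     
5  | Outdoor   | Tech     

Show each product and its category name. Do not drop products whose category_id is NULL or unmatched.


LEFT JOIN keeps every row from products (the left table); where category_id has no match in categories, the category columns become NULL. Walk through each product:
  - product 1 (Monitor): category_id=NULL, no match -> kept with NULL
  - product 2 (Speaker): category_id=5 -> matches Outdoor
  - product 3 (Headphones): category_id=5 -> matches Outdoor
  - product 4 (Cable): category_id=4 -> matches Supplies
  - product 5 (Desk): category_id=5 -> matches Outdoor
All 5 rows appear; 1 has NULL category.

SQL:
SELECT a.name, b.name AS category
FROM products a
LEFT JOIN categories b ON a.category_id = b.id

Result:
name       | category
-----------+---------
Monitor    | NULL    
Speaker    | Outdoor 
Headphones | Outdoor 
Cable      | Supplies
Desk       | Outdoor 


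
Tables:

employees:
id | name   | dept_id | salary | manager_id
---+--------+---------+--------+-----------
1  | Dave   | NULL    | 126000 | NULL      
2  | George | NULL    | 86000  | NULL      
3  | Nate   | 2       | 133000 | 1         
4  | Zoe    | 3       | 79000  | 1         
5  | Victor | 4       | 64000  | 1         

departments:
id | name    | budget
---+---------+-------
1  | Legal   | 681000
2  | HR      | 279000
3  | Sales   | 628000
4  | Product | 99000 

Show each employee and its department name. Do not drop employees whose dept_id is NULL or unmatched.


LEFT JOIN keeps every row from employees (the left table); where dept_id has no match in departments, the department columns become NULL. Walk through each employee:
  - employee 1 (Dave): dept_id=NULL, no match -> kept with NULL
  - employee 2 (George): dept_id=NULL, no match -> kept with NULL
  - employee 3 (Nate): dept_id=2 -> matches HR
  - employee 4 (Zoe): dept_id=3 -> matches Sales
  - employee 5 (Victor): dept_id=4 -> matches Product
All 5 rows appear; 2 have NULL department.

SQL:
SELECT a.name, b.name AS department
FROM employees a
LEFT JOIN departments b ON a.dept_id = b.id

Result:
name   | department
-------+-----------
Dave   | NULL      
George | NULL      
Nate   | HR        
Zoe    | Sales     
Victor | Product   


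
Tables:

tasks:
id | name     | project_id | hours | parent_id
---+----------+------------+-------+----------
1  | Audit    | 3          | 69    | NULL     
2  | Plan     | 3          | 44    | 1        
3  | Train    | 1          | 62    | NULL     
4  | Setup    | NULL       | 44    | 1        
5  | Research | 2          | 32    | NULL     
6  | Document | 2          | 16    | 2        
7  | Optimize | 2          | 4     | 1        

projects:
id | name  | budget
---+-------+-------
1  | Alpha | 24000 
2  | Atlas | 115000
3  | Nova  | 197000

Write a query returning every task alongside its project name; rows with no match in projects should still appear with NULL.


LEFT JOIN keeps every row from tasks (the left table); where project_id has no match in projects, the project columns become NULL. Walk through each task:
  - task 1 (Audit): project_id=3 -> matches Nova
  - task 2 (Plan): project_id=3 -> matches Nova
  - task 3 (Train): project_id=1 -> matches Alpha
  - task 4 (Setup): project_id=NULL, no match -> kept with NULL
  - task 5 (Research): project_id=2 -> matches Atlas
  - task 6 (Document): project_id=2 -> matches Atlas
  - task 7 (Optimize): project_id=2 -> matches Atlas
All 7 rows appear; 1 has NULL project.

SQL:
SELECT a.name, b.name AS project
FROM tasks a
LEFT JOIN projects b ON a.project_id = b.id

Result:
name     | project
---------+--------
Audit    | Nova   
Plan     | Nova   
Train    | Alpha  
Setup    | NULL   
Research | Atlas  
Document | Atlas  
Optimize | Atlas  


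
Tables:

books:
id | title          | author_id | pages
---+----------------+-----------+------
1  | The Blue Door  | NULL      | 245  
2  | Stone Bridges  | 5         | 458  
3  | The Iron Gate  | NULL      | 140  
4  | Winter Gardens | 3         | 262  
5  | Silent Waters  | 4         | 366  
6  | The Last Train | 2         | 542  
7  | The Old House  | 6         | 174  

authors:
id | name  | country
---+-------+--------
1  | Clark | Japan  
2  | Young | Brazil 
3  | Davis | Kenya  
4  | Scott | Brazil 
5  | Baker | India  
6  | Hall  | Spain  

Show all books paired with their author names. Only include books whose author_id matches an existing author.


INNER JOIN keeps only books rows whose author_id matches an id in authors. Walk through each book:
  - book 1 (The Blue Door): author_id=NULL, no match -> dropped
  - book 2 (Stone Bridges): author_id=5 -> matches Baker
  - book 3 (The Iron Gate): author_id=NULL, no match -> dropped
  - book 4 (Winter Gardens): author_id=3 -> matches Davis
  - book 5 (Silent Waters): author_id=4 -> matches Scott
  - book 6 (The Last Train): author_id=2 -> matches Young
  - book 7 (The Old House): author_id=6 -> matches Hall
So 2 of 7 rows are dropped.

SQL:
SELECT a.title, b.name AS author
FROM books a
INNER JOIN authors b ON a.author_id = b.id

Result:
title          | author
---------------+-------
Stone Bridges  | Baker 
Winter Gardens | Davis 
Silent Waters  | Scott 
The Last Train | Young 
The Old House  | Hall  


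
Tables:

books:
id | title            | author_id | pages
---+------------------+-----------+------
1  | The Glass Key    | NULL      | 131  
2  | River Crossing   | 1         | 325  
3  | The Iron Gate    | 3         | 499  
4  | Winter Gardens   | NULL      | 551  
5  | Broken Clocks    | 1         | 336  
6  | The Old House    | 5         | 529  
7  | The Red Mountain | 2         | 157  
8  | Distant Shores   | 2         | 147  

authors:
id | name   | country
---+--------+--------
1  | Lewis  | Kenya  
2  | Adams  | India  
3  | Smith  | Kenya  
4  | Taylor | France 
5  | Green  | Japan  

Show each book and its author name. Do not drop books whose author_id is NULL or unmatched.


LEFT JOIN keeps every row from books (the left table); where author_id has no match in authors, the author columns become NULL. Walk through each book:
  - book 1 (The Glass Key): author_id=NULL, no match -> kept with NULL
  - book 2 (River Crossing): author_id=1 -> matches Lewis
  - book 3 (The Iron Gate): author_id=3 -> matches Smith
  - book 4 (Winter Gardens): author_id=NULL, no match -> kept with NULL
  - book 5 (Broken Clocks): author_id=1 -> matches Lewis
  - book 6 (The Old House): author_id=5 -> matches Green
  - book 7 (The Red Mountain): author_id=2 -> matches Adams
  - book 8 (Distant Shores): author_id=2 -> matches Adams
All 8 rows appear; 2 have NULL author.

SQL:
SELECT a.title, b.name AS author
FROM books a
LEFT JOIN authors b ON a.author_id = b.id

Result:
title            | author
-----------------+-------
The Glass Key    | NULL  
River Crossing   | Lewis 
The Iron Gate    | Smith 
Winter Gardens   | NULL  
Broken Clocks    | Lewis 
The Old House    | Green 
The Red Mountain | Adams 
Distant Shores   | Adams 


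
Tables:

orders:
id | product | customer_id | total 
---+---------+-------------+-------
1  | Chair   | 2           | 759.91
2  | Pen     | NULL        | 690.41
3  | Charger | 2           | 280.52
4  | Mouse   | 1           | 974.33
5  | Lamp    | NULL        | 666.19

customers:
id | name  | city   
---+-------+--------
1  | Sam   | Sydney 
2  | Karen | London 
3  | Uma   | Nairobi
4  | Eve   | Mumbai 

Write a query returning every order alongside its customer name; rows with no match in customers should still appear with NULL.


LEFT JOIN keeps every row from orders (the left table); where customer_id has no match in customers, the customer columns become NULL. Walk through each order:
  - order 1 (Chair): customer_id=2 -> matches Karen
  - order 2 (Pen): customer_id=NULL, no match -> kept with NULL
  - order 3 (Charger): customer_id=2 -> matches Karen
  - order 4 (Mouse): customer_id=1 -> matches Sam
  - order 5 (Lamp): customer_id=NULL, no match -> kept with NULL
All 5 rows appear; 2 have NULL customer.

SQL:
SELECT a.product, b.name AS customer
FROM orders a
LEFT JOIN customers b ON a.customer_id = b.id

Result:
product | customer
--------+---------
Chair   | Karen   
Pen     | NULL    
Charger | Karen   
Mouse   | Sam     
Lamp    | NULL    


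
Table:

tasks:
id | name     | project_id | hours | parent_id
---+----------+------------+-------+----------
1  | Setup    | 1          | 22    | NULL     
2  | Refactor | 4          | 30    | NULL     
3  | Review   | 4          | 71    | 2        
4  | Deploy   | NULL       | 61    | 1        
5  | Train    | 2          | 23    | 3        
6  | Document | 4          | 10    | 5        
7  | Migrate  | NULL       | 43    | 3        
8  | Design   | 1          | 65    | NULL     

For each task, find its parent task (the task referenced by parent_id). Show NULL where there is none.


This is a self-join: tasks is joined to a second copy of itself, matching each row's parent_id to another row's id. Use LEFT JOIN so rows with parent_id=NULL are kept.
  - task 1 (Setup): parent_id=NULL -> NULL
  - task 2 (Refactor): parent_id=NULL -> NULL
  - task 3 (Review): parent_id=2 -> Refactor
  - task 4 (Deploy): parent_id=1 -> Setup
  - task 5 (Train): parent_id=3 -> Review
  - task 6 (Document): parent_id=5 -> Train
  - task 7 (Migrate): parent_id=3 -> Review
  - task 8 (Design): parent_id=NULL -> NULL

SQL:
SELECT a.name AS item, b.name AS parent
FROM tasks a
LEFT JOIN tasks b ON a.parent_id = b.id

Result:
item     | parent  
---------+---------
Setup    | NULL    
Refactor | NULL    
Review   | Refactor
Deploy   | Setup   
Train    | Review  
Document | Train   
Migrate  | Review  
Design   | NULL    


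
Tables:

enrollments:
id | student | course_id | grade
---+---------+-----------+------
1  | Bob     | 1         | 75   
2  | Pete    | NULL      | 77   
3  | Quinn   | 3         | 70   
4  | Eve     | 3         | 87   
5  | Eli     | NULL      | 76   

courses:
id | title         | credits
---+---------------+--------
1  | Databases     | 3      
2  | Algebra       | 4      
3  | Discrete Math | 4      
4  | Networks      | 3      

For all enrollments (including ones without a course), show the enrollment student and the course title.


LEFT JOIN keeps every row from enrollments (the left table); where course_id has no match in courses, the course columns become NULL. Walk through each enrollment:
  - enrollment 1 (Bob): course_id=1 -> matches Databases
  - enrollment 2 (Pete): course_id=NULL, no match -> kept with NULL
  - enrollment 3 (Quinn): course_id=3 -> matches Discrete Math
  - enrollment 4 (Eve): course_id=3 -> matches Discrete Math
  - enrollment 5 (Eli): course_id=NULL, no match -> kept with NULL
All 5 rows appear; 2 have NULL course.

SQL:
SELECT a.student, b.title AS course
FROM enrollments a
LEFT JOIN courses b ON a.course_id = b.id

Result:
student | course       
--------+--------------
Bob     | Databases    
Pete    | NULL         
Quinn   | Discrete Math
Eve     | Discrete Math
Eli     | NULL         


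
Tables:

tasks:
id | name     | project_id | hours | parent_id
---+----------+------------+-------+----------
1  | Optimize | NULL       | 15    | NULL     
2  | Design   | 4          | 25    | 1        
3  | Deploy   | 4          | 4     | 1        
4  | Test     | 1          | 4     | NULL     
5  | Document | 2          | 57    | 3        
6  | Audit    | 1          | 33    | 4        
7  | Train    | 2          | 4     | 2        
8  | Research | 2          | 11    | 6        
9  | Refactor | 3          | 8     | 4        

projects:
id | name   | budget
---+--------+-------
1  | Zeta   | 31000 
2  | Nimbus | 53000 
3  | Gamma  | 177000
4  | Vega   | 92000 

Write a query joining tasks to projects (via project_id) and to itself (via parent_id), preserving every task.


Two LEFT JOINs from the same base table tasks: one to projects via project_id, one to tasks itself via parent_id. Both are LEFT so every task is preserved.
Match against projects:
  - task 1 (Optimize): project_id=NULL, no match -> kept with NULL
  - task 2 (Design): project_id=4 -> matches Vega
  - task 3 (Deploy): project_id=4 -> matches Vega
  - task 4 (Test): project_id=1 -> matches Zeta
  - task 5 (Document): project_id=2 -> matches Nimbus
  - task 6 (Audit): project_id=1 -> matches Zeta
  - task 7 (Train): project_id=2 -> matches Nimbus
  - task 8 (Research): project_id=2 -> matches Nimbus
  - task 9 (Refactor): project_id=3 -> matches Gamma
Match against tasks (self):
  - task 1 (Optimize): parent_id=NULL -> NULL
  - task 2 (Design): parent_id=1 -> Optimize
  - task 3 (Deploy): parent_id=1 -> Optimize
  - task 4 (Test): parent_id=NULL -> NULL
  - task 5 (Document): parent_id=3 -> Deploy
  - task 6 (Audit): parent_id=4 -> Test
  - task 7 (Train): parent_id=2 -> Design
  - task 8 (Research): parent_id=6 -> Audit
  - task 9 (Refactor): parent_id=4 -> Test

SQL:
SELECT a.name, b.name AS project, c.name AS parent
FROM tasks a
LEFT JOIN projects b ON a.project_id = b.id
LEFT JOIN tasks c ON a.parent_id = c.id

Result:
name     | project | parent  
---------+---------+---------
Optimize | NULL    | NULL    
Design   | Vega    | Optimize
Deploy   | Vega    | Optimize
Test     | Zeta    | NULL    
Document | Nimbus  | Deploy  
Audit    | Zeta    | Test    
Train    | Nimbus  | Design  
Research | Nimbus  | Audit   
Refactor | Gamma   | Test    


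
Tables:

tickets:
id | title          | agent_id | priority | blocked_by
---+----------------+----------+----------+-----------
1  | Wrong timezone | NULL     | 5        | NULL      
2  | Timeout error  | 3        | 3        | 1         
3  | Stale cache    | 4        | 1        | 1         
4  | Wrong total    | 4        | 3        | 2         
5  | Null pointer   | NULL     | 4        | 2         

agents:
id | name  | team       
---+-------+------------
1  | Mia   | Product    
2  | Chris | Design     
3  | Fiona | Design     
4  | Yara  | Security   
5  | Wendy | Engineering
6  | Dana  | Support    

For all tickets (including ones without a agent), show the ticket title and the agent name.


LEFT JOIN keeps every row from tickets (the left table); where agent_id has no match in agents, the agent columns become NULL. Walk through each ticket:
  - ticket 1 (Wrong timezone): agent_id=NULL, no match -> kept with NULL
  - ticket 2 (Timeout error): agent_id=3 -> matches Fiona
  - ticket 3 (Stale cache): agent_id=4 -> matches Yara
  - ticket 4 (Wrong total): agent_id=4 -> matches Yara
  - ticket 5 (Null pointer): agent_id=NULL, no match -> kept with NULL
All 5 rows appear; 2 have NULL agent.

SQL:
SELECT a.title, b.name AS agent
FROM tickets a
LEFT JOIN agents b ON a.agent_id = b.id

Result:
title          | agent
---------------+------
Wrong timezone | NULL 
Timeout error  | Fiona
Stale cache    | Yara 
Wrong total    | Yara 
Null pointer   | NULL 


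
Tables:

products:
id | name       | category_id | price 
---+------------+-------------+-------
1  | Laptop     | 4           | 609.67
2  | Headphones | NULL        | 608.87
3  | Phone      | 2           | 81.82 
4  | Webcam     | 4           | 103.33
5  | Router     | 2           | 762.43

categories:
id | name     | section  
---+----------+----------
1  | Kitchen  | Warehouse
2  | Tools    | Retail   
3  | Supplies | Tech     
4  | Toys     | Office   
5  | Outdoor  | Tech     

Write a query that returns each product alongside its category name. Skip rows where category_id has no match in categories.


INNER JOIN keeps only products rows whose category_id matches an id in categories. Walk through each product:
  - product 1 (Laptop): category_id=4 -> matches Toys
  - product 2 (Headphones): category_id=NULL, no match -> dropped
  - product 3 (Phone): category_id=2 -> matches Tools
  - product 4 (Webcam): category_id=4 -> matches Toys
  - product 5 (Router): category_id=2 -> matches Tools
So 1 of 5 rows is dropped.

SQL:
SELECT a.name, b.name AS category
FROM products a
INNER JOIN categories b ON a.category_id = b.id

Result:
name   | category
-------+---------
Laptop | Toys    
Phone  | Tools   
Webcam | Toys    
Router | Tools   


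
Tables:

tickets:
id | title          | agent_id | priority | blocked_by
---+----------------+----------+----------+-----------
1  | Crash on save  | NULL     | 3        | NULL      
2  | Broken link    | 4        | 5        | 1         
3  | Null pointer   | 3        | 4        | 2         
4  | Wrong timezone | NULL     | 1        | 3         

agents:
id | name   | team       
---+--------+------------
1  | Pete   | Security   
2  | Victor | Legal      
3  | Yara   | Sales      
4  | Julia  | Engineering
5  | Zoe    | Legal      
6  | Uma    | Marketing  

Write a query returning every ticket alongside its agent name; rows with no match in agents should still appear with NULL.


LEFT JOIN keeps every row from tickets (the left table); where agent_id has no match in agents, the agent columns become NULL. Walk through each ticket:
  - ticket 1 (Crash on save): agent_id=NULL, no match -> kept with NULL
  - ticket 2 (Broken link): agent_id=4 -> matches Julia
  - ticket 3 (Null pointer): agent_id=3 -> matches Yara
  - ticket 4 (Wrong timezone): agent_id=NULL, no match -> kept with NULL
All 4 rows appear; 2 have NULL agent.

SQL:
SELECT a.title, b.name AS agent
FROM tickets a
LEFT JOIN agents b ON a.agent_id = b.id

Result:
title          | agent
---------------+------
Crash on save  | NULL 
Broken link    | Julia
Null pointer   | Yara 
Wrong timezone | NULL 


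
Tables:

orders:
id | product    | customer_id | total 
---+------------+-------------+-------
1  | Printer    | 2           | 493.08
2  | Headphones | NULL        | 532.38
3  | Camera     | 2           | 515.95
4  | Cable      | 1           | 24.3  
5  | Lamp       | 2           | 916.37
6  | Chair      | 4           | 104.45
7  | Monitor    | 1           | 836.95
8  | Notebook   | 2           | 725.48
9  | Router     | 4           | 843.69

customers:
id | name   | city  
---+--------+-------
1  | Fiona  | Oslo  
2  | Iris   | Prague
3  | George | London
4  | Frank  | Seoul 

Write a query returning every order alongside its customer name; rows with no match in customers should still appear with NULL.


LEFT JOIN keeps every row from orders (the left table); where customer_id has no match in customers, the customer columns become NULL. Walk through each order:
  - order 1 (Printer): customer_id=2 -> matches Iris
  - order 2 (Headphones): customer_id=NULL, no match -> kept with NULL
  - order 3 (Camera): customer_id=2 -> matches Iris
  - order 4 (Cable): customer_id=1 -> matches Fiona
  - order 5 (Lamp): customer_id=2 -> matches Iris
  - order 6 (Chair): customer_id=4 -> matches Frank
  - order 7 (Monitor): customer_id=1 -> matches Fiona
  - order 8 (Notebook): customer_id=2 -> matches Iris
  - order 9 (Router): customer_id=4 -> matches Frank
All 9 rows appear; 1 has NULL customer.

SQL:
SELECT a.product, b.name AS customer
FROM orders a
LEFT JOIN customers b ON a.customer_id = b.id

Result:
product    | customer
-----------+---------
Printer    | Iris    
Headphones | NULL    
Camera     | Iris    
Cable      | Fiona   
Lamp       | Iris    
Chair      | Frank   
Monitor    | Fiona   
Notebook   | Iris    
Router     | Frank   


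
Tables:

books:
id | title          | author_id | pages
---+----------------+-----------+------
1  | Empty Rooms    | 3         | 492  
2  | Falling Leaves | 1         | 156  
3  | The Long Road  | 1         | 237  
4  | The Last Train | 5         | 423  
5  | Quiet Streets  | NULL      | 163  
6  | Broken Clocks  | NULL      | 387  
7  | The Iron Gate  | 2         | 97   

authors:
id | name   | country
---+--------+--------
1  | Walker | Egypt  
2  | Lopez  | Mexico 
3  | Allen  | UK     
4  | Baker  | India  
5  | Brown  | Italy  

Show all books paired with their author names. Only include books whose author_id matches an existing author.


INNER JOIN keeps only books rows whose author_id matches an id in authors. Walk through each book:
  - book 1 (Empty Rooms): author_id=3 -> matches Allen
  - book 2 (Falling Leaves): author_id=1 -> matches Walker
  - book 3 (The Long Road): author_id=1 -> matches Walker
  - book 4 (The Last Train): author_id=5 -> matches Brown
  - book 5 (Quiet Streets): author_id=NULL, no match -> dropped
  - book 6 (Broken Clocks): author_id=NULL, no match -> dropped
  - book 7 (The Iron Gate): author_id=2 -> matches Lopez
So 2 of 7 rows are dropped.

SQL:
SELECT a.title, b.name AS author
FROM books a
INNER JOIN authors b ON a.author_id = b.id

Result:
title          | author
---------------+-------
Empty Rooms    | Allen 
Falling Leaves | Walker
The Long Road  | Walker
The Last Train | Brown 
The Iron Gate  | Lopez 


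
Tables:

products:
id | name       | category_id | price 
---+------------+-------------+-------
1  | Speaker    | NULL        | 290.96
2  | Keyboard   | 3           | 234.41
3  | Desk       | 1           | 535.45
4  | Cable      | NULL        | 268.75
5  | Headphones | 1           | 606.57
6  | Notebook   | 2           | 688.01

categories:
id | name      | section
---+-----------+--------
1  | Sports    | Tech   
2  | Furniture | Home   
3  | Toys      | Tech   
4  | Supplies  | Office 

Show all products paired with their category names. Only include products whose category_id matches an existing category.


INNER JOIN keeps only products rows whose category_id matches an id in categories. Walk through each product:
  - product 1 (Speaker): category_id=NULL, no match -> dropped
  - product 2 (Keyboard): category_id=3 -> matches Toys
  - product 3 (Desk): category_id=1 -> matches Sports
  - product 4 (Cable): category_id=NULL, no match -> dropped
  - product 5 (Headphones): category_id=1 -> matches Sports
  - product 6 (Notebook): category_id=2 -> matches Furniture
So 2 of 6 rows are dropped.

SQL:
SELECT a.name, b.name AS category
FROM products a
INNER JOIN categories b ON a.category_id = b.id

Result:
name       | category 
-----------+----------
Keyboard   | Toys     
Desk       | Sports   
Headphones | Sports   
Notebook   | Furniture


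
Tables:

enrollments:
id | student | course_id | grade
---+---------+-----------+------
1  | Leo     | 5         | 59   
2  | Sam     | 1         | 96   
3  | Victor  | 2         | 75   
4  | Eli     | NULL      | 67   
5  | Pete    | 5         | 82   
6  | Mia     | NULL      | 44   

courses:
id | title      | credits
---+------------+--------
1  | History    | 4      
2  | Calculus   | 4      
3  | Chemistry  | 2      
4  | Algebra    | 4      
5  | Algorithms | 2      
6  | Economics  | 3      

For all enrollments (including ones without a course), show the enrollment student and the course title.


LEFT JOIN keeps every row from enrollments (the left table); where course_id has no match in courses, the course columns become NULL. Walk through each enrollment:
  - enrollment 1 (Leo): course_id=5 -> matches Algorithms
  - enrollment 2 (Sam): course_id=1 -> matches History
  - enrollment 3 (Victor): course_id=2 -> matches Calculus
  - enrollment 4 (Eli): course_id=NULL, no match -> kept with NULL
  - enrollment 5 (Pete): course_id=5 -> matches Algorithms
  - enrollment 6 (Mia): course_id=NULL, no match -> kept with NULL
All 6 rows appear; 2 have NULL course.

SQL:
SELECT a.student, b.title AS course
FROM enrollments a
LEFT JOIN courses b ON a.course_id = b.id

Result:
student | course    
--------+-----------
Leo     | Algorithms
Sam     | History   
Victor  | Calculus  
Eli     | NULL      
Pete    | Algorithms
Mia     | NULL      


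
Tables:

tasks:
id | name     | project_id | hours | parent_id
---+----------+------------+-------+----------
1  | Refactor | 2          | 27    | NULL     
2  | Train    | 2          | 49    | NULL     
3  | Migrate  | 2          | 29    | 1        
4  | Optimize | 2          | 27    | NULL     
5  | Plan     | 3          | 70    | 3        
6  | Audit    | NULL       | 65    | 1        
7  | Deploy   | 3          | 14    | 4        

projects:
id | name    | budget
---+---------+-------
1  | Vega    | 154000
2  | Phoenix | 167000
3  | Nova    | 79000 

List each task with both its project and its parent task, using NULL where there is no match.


Two LEFT JOINs from the same base table tasks: one to projects via project_id, one to tasks itself via parent_id. Both are LEFT so every task is preserved.
Match against projects:
  - task 1 (Refactor): project_id=2 -> matches Phoenix
  - task 2 (Train): project_id=2 -> matches Phoenix
  - task 3 (Migrate): project_id=2 -> matches Phoenix
  - task 4 (Optimize): project_id=2 -> matches Phoenix
  - task 5 (Plan): project_id=3 -> matches Nova
  - task 6 (Audit): project_id=NULL, no match -> kept with NULL
  - task 7 (Deploy): project_id=3 -> matches Nova
Match against tasks (self):
  - task 1 (Refactor): parent_id=NULL -> NULL
  - task 2 (Train): parent_id=NULL -> NULL
  - task 3 (Migrate): parent_id=1 -> Refactor
  - task 4 (Optimize): parent_id=NULL -> NULL
  - task 5 (Plan): parent_id=3 -> Migrate
  - task 6 (Audit): parent_id=1 -> Refactor
  - task 7 (Deploy): parent_id=4 -> Optimize

SQL:
SELECT a.name, b.name AS project, c.name AS parent
FROM tasks a
LEFT JOIN projects b ON a.project_id = b.id
LEFT JOIN tasks c ON a.parent_id = c.id

Result:
name     | project | parent  
---------+---------+---------
Refactor | Phoenix | NULL    
Train    | Phoenix | NULL    
Migrate  | Phoenix | Refactor
Optimize | Phoenix | NULL    
Plan     | Nova    | Migrate 
Audit    | NULL    | Refactor
Deploy   | Nova    | Optimize


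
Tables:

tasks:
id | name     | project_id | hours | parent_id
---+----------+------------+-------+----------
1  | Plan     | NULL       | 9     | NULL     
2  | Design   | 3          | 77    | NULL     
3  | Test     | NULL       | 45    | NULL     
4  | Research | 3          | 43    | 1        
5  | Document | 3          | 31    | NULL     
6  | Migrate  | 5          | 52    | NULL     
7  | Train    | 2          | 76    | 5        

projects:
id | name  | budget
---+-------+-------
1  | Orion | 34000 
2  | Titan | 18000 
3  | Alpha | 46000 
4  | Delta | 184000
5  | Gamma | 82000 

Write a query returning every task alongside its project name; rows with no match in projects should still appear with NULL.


LEFT JOIN keeps every row from tasks (the left table); where project_id has no match in projects, the project columns become NULL. Walk through each task:
  - task 1 (Plan): project_id=NULL, no match -> kept with NULL
  - task 2 (Design): project_id=3 -> matches Alpha
  - task 3 (Test): project_id=NULL, no match -> kept with NULL
  - task 4 (Research): project_id=3 -> matches Alpha
  - task 5 (Document): project_id=3 -> matches Alpha
  - task 6 (Migrate): project_id=5 -> matches Gamma
  - task 7 (Train): project_id=2 -> matches Titan
All 7 rows appear; 2 have NULL project.

SQL:
SELECT a.name, b.name AS project
FROM tasks a
LEFT JOIN projects b ON a.project_id = b.id

Result:
name     | project
---------+--------
Plan     | NULL   
Design   | Alpha  
Test     | NULL   
Research | Alpha  
Document | Alpha  
Migrate  | Gamma  
Train    | Titan  


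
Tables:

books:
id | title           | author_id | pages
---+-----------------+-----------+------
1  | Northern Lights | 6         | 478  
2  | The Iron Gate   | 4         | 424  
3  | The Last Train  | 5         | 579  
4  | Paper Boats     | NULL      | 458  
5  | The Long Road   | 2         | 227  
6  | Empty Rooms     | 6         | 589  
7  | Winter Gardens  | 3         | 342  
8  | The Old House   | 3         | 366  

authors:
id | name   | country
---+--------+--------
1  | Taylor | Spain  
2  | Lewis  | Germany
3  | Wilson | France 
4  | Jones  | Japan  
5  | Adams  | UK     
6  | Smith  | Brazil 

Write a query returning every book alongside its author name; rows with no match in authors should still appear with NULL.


LEFT JOIN keeps every row from books (the left table); where author_id has no match in authors, the author columns become NULL. Walk through each book:
  - book 1 (Northern Lights): author_id=6 -> matches Smith
  - book 2 (The Iron Gate): author_id=4 -> matches Jones
  - book 3 (The Last Train): author_id=5 -> matches Adams
  - book 4 (Paper Boats): author_id=NULL, no match -> kept with NULL
  - book 5 (The Long Road): author_id=2 -> matches Lewis
  - book 6 (Empty Rooms): author_id=6 -> matches Smith
  - book 7 (Winter Gardens): author_id=3 -> matches Wilson
  - book 8 (The Old House): author_id=3 -> matches Wilson
All 8 rows appear; 1 has NULL author.

SQL:
SELECT a.title, b.name AS author
FROM books a
LEFT JOIN authors b ON a.author_id = b.id

Result:
title           | author
----------------+-------
Northern Lights | Smith 
The Iron Gate   | Jones 
The Last Train  | Adams 
Paper Boats     | NULL  
The Long Road   | Lewis 
Empty Rooms     | Smith 
Winter Gardens  | Wilson
The Old House   | Wilson


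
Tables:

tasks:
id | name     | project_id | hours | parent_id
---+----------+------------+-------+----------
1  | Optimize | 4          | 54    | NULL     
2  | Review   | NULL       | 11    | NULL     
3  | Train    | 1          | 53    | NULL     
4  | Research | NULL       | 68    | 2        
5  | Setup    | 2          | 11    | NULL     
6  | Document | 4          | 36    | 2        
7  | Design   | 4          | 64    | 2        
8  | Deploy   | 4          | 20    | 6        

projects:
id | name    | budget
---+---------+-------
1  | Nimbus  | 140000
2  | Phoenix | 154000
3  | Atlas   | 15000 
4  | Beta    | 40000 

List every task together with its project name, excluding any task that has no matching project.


INNER JOIN keeps only tasks rows whose project_id matches an id in projects. Walk through each task:
  - task 1 (Optimize): project_id=4 -> matches Beta
  - task 2 (Review): project_id=NULL, no match -> dropped
  - task 3 (Train): project_id=1 -> matches Nimbus
  - task 4 (Research): project_id=NULL, no match -> dropped
  - task 5 (Setup): project_id=2 -> matches Phoenix
  - task 6 (Document): project_id=4 -> matches Beta
  - task 7 (Design): project_id=4 -> matches Beta
  - task 8 (Deploy): project_id=4 -> matches Beta
So 2 of 8 rows are dropped.

SQL:
SELECT a.name, b.name AS project
FROM tasks a
INNER JOIN projects b ON a.project_id = b.id

Result:
name     | project
---------+--------
Optimize | Beta   
Train    | Nimbus 
Setup    | Phoenix
Document | Beta   
Design   | Beta   
Deploy   | Beta   


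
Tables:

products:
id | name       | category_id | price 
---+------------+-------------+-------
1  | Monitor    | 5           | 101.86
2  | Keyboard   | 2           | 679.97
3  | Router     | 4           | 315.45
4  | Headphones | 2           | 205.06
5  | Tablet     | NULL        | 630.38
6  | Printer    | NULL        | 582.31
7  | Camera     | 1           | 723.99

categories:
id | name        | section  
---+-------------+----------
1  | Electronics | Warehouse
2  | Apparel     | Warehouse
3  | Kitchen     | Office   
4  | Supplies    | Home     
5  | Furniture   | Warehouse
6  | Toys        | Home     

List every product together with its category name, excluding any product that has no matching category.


INNER JOIN keeps only products rows whose category_id matches an id in categories. Walk through each product:
  - product 1 (Monitor): category_id=5 -> matches Furniture
  - product 2 (Keyboard): category_id=2 -> matches Apparel
  - product 3 (Router): category_id=4 -> matches Supplies
  - product 4 (Headphones): category_id=2 -> matches Apparel
  - product 5 (Tablet): category_id=NULL, no match -> dropped
  - product 6 (Printer): category_id=NULL, no match -> dropped
  - product 7 (Camera): category_id=1 -> matches Electronics
So 2 of 7 rows are dropped.

SQL:
SELECT a.name, b.name AS category
FROM products a
INNER JOIN categories b ON a.category_id = b.id

Result:
name       | category   
-----------+------------
Monitor    | Furniture  
Keyboard   | Apparel    
Router     | Supplies   
Headphones | Apparel    
Camera     | Electronics


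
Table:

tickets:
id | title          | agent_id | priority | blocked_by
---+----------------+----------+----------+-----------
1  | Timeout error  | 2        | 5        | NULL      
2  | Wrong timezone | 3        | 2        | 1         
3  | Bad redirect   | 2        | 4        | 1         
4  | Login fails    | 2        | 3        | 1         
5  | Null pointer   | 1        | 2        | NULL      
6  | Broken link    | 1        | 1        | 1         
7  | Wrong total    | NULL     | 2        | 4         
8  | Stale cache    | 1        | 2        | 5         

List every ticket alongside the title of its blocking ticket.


This is a self-join: tickets is joined to a second copy of itself, matching each row's blocked_by to another row's id. Use LEFT JOIN so rows with blocked_by=NULL are kept.
  - ticket 1 (Timeout error): blocked_by=NULL -> NULL
  - ticket 2 (Wrong timezone): blocked_by=1 -> Timeout error
  - ticket 3 (Bad redirect): blocked_by=1 -> Timeout error
  - ticket 4 (Login fails): blocked_by=1 -> Timeout error
  - ticket 5 (Null pointer): blocked_by=NULL -> NULL
  - ticket 6 (Broken link): blocked_by=1 -> Timeout error
  - ticket 7 (Wrong total): blocked_by=4 -> Login fails
  - ticket 8 (Stale cache): blocked_by=5 -> Null pointer

SQL:
SELECT a.title AS item, b.title AS blocked_by
FROM tickets a
LEFT JOIN tickets b ON a.blocked_by = b.id

Result:
item           | blocked_by   
---------------+--------------
Timeout error  | NULL         
Wrong timezone | Timeout error
Bad redirect   | Timeout error
Login fails    | Timeout error
Null pointer   | NULL         
Broken link    | Timeout error
Wrong total    | Login fails  
Stale cache    | Null pointer 


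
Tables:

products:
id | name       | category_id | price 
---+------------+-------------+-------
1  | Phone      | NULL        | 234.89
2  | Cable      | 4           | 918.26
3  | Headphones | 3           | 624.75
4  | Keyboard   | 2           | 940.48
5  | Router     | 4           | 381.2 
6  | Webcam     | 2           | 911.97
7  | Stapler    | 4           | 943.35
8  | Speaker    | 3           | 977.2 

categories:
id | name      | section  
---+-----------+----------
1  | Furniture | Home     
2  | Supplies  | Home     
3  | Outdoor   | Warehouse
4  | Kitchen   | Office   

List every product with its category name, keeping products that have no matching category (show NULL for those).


LEFT JOIN keeps every row from products (the left table); where category_id has no match in categories, the category columns become NULL. Walk through each product:
  - product 1 (Phone): category_id=NULL, no match -> kept with NULL
  - product 2 (Cable): category_id=4 -> matches Kitchen
  - product 3 (Headphones): category_id=3 -> matches Outdoor
  - product 4 (Keyboard): category_id=2 -> matches Supplies
  - product 5 (Router): category_id=4 -> matches Kitchen
  - product 6 (Webcam): category_id=2 -> matches Supplies
  - product 7 (Stapler): category_id=4 -> matches Kitchen
  - product 8 (Speaker): category_id=3 -> matches Outdoor
All 8 rows appear; 1 has NULL category.

SQL:
SELECT a.name, b.name AS category
FROM products a
LEFT JOIN categories b ON a.category_id = b.id

Result:
name       | category
-----------+---------
Phone      | NULL    
Cable      | Kitchen 
Headphones | Outdoor 
Keyboard   | Supplies
Router     | Kitchen 
Webcam     | Supplies
Stapler    | Kitchen 
Speaker    | Outdoor 
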